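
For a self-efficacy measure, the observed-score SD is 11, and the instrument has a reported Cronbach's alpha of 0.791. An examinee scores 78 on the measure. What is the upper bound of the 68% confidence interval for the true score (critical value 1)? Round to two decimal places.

83.03

The standard error of measurement is 11.0000×√(1 − 0.7910) ≃ 11.0000×0.4572 ≃ 5.0288.
1 × SEM ≃ 5.0288
Upper limit = 78 + 5.0288 ≃ 83.0288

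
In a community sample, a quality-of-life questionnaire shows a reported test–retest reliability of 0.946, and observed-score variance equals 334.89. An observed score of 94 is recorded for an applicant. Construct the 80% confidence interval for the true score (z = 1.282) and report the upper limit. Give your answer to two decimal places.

99.45

SD = √334.89 = 18.30000
SEM = 18.30000×√(1 − 0.94600) ≃ 4.25254
1.282 × SEM ≃ 5.45175
Upper limit = 94 + 5.45175 ≃ 99.45175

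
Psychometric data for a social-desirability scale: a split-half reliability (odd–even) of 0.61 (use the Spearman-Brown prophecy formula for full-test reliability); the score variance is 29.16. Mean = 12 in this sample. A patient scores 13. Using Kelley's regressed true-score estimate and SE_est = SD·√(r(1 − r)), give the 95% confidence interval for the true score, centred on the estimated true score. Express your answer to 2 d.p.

SD = √29.16 = 5.4000
Full-length reliability (Spearman-Brown) = 2(0.61)/(1+0.61) ≈ 0.7578
T̂ = r·X + (1 − r)·M = 0.7578×13 + 0.2422×12 ≈ 9.8509 + 2.9068 ≈ 12.7578
SE_est = SD × √(r(1 − r)) = 5.4000 × √0.1836 ≈ 5.4000 × 0.4284 ≈ 2.3136
CI = 12.7578 ± 1.96 × 2.3136 → [8.2232, 17.2923]

[8.22, 17.29]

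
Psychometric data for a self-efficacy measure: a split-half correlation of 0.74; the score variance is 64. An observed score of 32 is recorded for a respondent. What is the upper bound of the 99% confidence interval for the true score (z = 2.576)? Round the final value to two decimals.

39.97

SD = √64 ≈ 8.0000
Full-length reliability (Spearman-Brown) = 2(0.74)/(1+0.74) ≈ 0.8506
SEM = 8.0000 · √(1 − 0.8506) = 8.0000 · √0.1494 ≈ 8.0000 · 0.3866 ≈ 3.0924
2.576 · SEM ≈ 7.9661
Upper limit = 32 + 7.9661 ≈ 39.9661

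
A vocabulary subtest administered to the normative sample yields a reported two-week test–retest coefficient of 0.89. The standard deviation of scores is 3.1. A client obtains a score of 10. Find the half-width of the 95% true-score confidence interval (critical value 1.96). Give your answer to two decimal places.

SEM = 3.10000·√(1 − 0.89000) ≈ 1.02815
Half-width = 1.96·1.02815 ≈ 2.01518

2.02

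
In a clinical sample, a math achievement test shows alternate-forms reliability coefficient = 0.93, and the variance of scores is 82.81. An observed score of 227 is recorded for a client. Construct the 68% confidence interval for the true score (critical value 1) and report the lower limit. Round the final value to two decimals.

224.59

SD = √82.81 = 9.1000
SEM = 9.1000 · √(1 − 0.9300) = 9.1000 · √0.0700 ≃ 9.1000 · 0.2646 ≃ 2.4076
Margin = 1 · 2.4076 ≃ 2.4076
Lower bound: 227 − 2.4076 = 224.5924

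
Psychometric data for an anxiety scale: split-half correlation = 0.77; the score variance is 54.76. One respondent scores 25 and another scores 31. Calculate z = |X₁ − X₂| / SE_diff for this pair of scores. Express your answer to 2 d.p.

SD = √54.76 = 7.4000
Spearman-Brown: r = 2(0.77) / (1 + 0.77) = 1.5400 / 1.7700 ≈ 0.8701
SEM = 7.4000 · √(1 − 0.8701) = 7.4000 · √0.1299 ≈ 7.4000 · 0.3605 ≈ 2.6675
SE_diff = √2 · SEM ≈ 3.7725
z = |25 − 31| / 3.7725 = 6 / 3.7725 ≈ 1.5905

1.59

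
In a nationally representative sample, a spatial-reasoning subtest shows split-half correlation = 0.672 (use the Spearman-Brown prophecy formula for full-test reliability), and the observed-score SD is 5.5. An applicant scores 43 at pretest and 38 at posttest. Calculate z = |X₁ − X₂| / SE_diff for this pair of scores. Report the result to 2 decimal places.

Full-length reliability (Spearman-Brown) = 2(0.672)/(1+0.672) ≈ 0.804
SEM = 5.500 × √(1 − 0.804) = 5.500 × √0.196 ≈ 5.500 × 0.443 ≈ 2.436
SE_diff = SEM × √2 ≈ 2.436 × 1.414 ≈ 3.445
z = 5 / 3.445 ≈ 1.451

1.45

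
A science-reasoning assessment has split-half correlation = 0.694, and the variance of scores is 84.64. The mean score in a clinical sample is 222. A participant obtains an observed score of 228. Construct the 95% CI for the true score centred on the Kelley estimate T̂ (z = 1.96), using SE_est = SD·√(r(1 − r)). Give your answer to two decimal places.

[219.98, 233.85]

σ = 84.64^(1/2) = 9.20000
r_full = 2·0.694 / (1 + 0.694) ≈ 0.81936
T̂ = 0.81936(228) + 0.18064(222) ≈ 226.91617
SE_est = SD * √(r(1 − r)) = 9.20000 * √0.14801 ≈ 9.20000 * 0.38472 ≈ 3.53940
95% CI: 226.91617 ± 6.93723 ≈ (219.97895, 233.85340)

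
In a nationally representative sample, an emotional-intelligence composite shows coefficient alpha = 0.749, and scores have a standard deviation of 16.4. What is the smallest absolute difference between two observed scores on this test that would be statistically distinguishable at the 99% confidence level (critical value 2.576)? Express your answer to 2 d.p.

SEM = 16.400 × √(1 − 0.749) = 16.400 × √0.251 ≃ 16.400 × 0.501 ≃ 8.216
Standard error of the difference = 8.216·√2 ≃ 11.620
Minimum reliable difference = 2.576 × SE_diff ≃ 2.576 × 11.620 ≃ 29.932

29.93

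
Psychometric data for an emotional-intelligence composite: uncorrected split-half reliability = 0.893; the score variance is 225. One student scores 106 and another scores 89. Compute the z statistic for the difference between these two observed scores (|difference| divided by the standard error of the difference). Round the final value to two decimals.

3.37

σ = 225^(1/2) = 15.000
Spearman-Brown: r = 2(0.893) / (1 + 0.893) = 1.786 / 1.893 ≈ 0.943
The standard error of measurement is 15.000·√(1 − 0.943) ≈ 15.000·0.238 ≈ 3.566.
SE_diff = √2 · SEM ≈ 5.043
z = |106 − 89| / 5.043 = 17 / 5.043 ≈ 3.371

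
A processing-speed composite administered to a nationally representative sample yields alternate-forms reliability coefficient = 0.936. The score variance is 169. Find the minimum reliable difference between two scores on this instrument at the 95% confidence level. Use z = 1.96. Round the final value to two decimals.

σ = 169^(1/2) = 13.000
The standard error of measurement is 13.000·√(1 − 0.936) ≈ 13.000·0.253 ≈ 3.289.
Standard error of the difference = 3.289·√2 ≈ 4.651
Smallest detectable difference = 1.96·4.651 ≈ 9.116

9.12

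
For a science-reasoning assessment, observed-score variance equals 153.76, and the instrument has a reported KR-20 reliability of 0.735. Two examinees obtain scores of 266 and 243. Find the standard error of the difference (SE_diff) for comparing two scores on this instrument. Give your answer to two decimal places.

SD = √153.76 ≈ 12.4000
SEM = 12.4000 * √(1 − 0.7350) = 12.4000 * √0.2650 ≈ 12.4000 * 0.5148 ≈ 6.3833
SE_diff = √2 * SEM ≈ 9.0273

9.03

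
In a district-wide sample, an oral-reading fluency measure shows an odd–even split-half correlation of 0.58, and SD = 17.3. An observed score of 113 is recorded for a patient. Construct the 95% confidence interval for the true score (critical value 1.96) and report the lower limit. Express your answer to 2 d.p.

Spearman-Brown: r = 2(0.58) / (1 + 0.58) = 1.160 / 1.580 ≈ 0.734
The standard error of measurement is 17.300×√(1 − 0.734) ≈ 17.300×0.516 ≈ 8.920.
Margin = 1.96 × 8.920 ≈ 17.482
Lower bound: 113 − 17.482 = 95.518

95.52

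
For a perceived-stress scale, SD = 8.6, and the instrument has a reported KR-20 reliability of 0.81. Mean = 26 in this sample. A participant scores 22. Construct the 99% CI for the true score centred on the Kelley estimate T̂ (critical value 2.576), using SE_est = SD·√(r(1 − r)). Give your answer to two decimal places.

T̂ = r·X + (1 − r)·M = 0.8100*22 + 0.1900*26 = 17.8200 + 4.9400 ≈ 22.7600
SE_est = SD * √(r(1 − r)) = 8.6000 * √0.1539 ≈ 8.6000 * 0.3923 ≈ 3.3738
CI = 22.7600 ± 2.576 * 3.3738 → [14.0691, 31.4509]

[14.07, 31.45]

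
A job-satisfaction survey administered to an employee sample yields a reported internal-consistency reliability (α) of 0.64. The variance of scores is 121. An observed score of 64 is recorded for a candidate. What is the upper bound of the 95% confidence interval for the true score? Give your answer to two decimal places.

SD = √121 = 11.000
SEM = 11.000 · √(1 − 0.640) = 11.000 · √0.360 ≈ 11.000 · 0.600 ≈ 6.600
Half-width = 1.96·6.600 ≈ 12.936
Upper limit = 64 + 12.936 ≈ 76.936

76.94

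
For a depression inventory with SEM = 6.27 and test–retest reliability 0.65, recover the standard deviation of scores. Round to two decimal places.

σ = SEM·(1 − r)^(−1/2) ≃ 6.27×1.690 ≃ 10.598

10.60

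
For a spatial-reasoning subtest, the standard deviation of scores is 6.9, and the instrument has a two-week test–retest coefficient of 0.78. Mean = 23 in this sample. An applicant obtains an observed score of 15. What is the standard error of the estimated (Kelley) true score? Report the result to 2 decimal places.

2.86

SE_est = SD × √(r(1 − r)) = 6.90000 × √0.17160 ≈ 6.90000 × 0.41425 ≈ 2.85830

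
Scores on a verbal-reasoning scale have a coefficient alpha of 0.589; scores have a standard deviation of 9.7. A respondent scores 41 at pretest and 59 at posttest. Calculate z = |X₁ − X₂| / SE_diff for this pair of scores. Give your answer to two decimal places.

SEM = 9.70000·√(1 − 0.58900) ≈ 6.21860
Standard error of the difference = 6.21860·√2 ≈ 8.79443
z = |41 − 59| / 8.79443 = 18 / 8.79443 ≈ 2.04675

2.05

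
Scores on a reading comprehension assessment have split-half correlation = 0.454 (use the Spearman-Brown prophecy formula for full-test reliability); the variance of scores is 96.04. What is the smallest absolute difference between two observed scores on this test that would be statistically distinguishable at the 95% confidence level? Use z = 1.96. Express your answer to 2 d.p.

SD = √96.04 = 9.800
Spearman-Brown: r = 2(0.454) / (1 + 0.454) = 0.908 / 1.454 ≈ 0.624
SEM = 9.800 * √(1 − 0.624) = 9.800 * √0.376 ≈ 9.800 * 0.613 ≈ 6.005
SE_diff = SEM * √2 ≈ 6.005 * 1.414 ≈ 8.493
Smallest detectable difference = 1.96*8.493 ≈ 16.646

16.65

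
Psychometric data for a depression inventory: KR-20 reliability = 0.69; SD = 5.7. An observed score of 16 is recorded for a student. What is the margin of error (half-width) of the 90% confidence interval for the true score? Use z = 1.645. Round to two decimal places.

The standard error of measurement is 5.70000·√(1 − 0.69000) ≃ 5.70000·0.55678 ≃ 3.17363.
Half-width = 1.645·3.17363 ≃ 5.22061

5.22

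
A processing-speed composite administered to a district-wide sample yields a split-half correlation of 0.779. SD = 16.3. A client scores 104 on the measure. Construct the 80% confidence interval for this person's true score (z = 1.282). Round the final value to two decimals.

r_full = 2·0.779 / (1 + 0.779) ≈ 0.87577
The standard error of measurement is 16.30000·√(1 − 0.87577) ≈ 16.30000·0.35246 ≈ 5.74508.
Margin = 1.282 · 5.74508 ≈ 7.36519
Interval: (96.63481, 111.36519)

[96.63, 111.37]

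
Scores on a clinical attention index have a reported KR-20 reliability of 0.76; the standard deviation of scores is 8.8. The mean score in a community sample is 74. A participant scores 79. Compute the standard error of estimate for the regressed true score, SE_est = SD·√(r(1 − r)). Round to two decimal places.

SE_est = 8.800·√[r(1 − r)] ≈ 3.758

3.76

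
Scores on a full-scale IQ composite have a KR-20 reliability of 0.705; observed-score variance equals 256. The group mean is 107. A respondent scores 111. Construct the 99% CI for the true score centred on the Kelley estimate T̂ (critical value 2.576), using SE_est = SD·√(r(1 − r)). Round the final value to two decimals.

[91.02, 128.62]

SD = √256 ≈ 16.000
T̂ = 0.705(111) + 0.295(107) ≈ 109.820
SE_est = SD * √(r(1 − r)) = 16.000 * √0.208 ≈ 16.000 * 0.456 ≈ 7.297
99% CI: 109.820 ± 18.796 ≈ (91.024, 128.616)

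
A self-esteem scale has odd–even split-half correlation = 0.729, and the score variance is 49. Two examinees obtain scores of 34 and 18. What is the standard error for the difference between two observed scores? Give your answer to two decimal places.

3.92

SD = √49 = 7.0000
Full-length reliability (Spearman-Brown) = 2(0.729)/(1+0.729) ≈ 0.8433
SEM = 7.0000 · √(1 − 0.8433) = 7.0000 · √0.1567 ≈ 7.0000 · 0.3959 ≈ 2.7713
SE_diff = SEM · √2 ≈ 2.7713 · 1.4142 ≈ 3.9192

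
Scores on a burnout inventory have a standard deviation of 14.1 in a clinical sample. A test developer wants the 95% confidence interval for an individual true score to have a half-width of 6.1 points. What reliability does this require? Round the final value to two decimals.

0.95

Required SEM = 6.1 / 1.96 ≈ 3.11224
r = 1 − (SEM / SD)² = 1 − (3.11224 / 14.1)² ≈ 1 − 0.04872 ≈ 0.95128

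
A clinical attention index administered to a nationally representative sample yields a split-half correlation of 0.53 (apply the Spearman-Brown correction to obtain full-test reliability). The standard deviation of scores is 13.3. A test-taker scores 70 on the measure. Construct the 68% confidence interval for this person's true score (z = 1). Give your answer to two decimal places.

Full-length reliability (Spearman-Brown) = 2(0.53)/(1+0.53) ≈ 0.693
The standard error of measurement is 13.300·√(1 − 0.693) ≈ 13.300·0.554 ≈ 7.371.
1 · SEM ≈ 7.371
68% CI: 70 ± 7.371 = [62.629, 77.371]

[62.63, 77.37]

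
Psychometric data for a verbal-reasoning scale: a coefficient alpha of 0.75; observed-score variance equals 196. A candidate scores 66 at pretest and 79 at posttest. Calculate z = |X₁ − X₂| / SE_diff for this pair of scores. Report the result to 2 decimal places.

SD = √196 ≈ 14.00000
SEM = 14.00000×√(1 − 0.75000) ≈ 7.00000
SE_diff = SEM × √2 ≈ 7.00000 × 1.41421 ≈ 9.89949
z = 13 / 9.89949 ≈ 1.31320

1.31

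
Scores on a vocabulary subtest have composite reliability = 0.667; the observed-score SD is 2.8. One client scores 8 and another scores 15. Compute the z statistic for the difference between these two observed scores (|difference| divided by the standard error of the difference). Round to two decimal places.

3.06

SEM = 2.8000 * √(1 − 0.6670) = 2.8000 * √0.3330 ≈ 2.8000 * 0.5771 ≈ 1.6158
Standard error of the difference = 1.6158·√2 ≈ 2.2850
z = 7 / 2.2850 ≈ 3.0634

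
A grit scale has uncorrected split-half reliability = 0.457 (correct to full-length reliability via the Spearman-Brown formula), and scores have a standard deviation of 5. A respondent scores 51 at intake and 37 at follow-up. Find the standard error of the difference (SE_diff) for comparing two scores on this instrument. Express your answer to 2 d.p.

Full-length reliability (Spearman-Brown) = 2(0.457)/(1+0.457) ≈ 0.6273
SEM = 5.0000 × √(1 − 0.6273) = 5.0000 × √0.3727 ≈ 5.0000 × 0.6105 ≈ 3.0524
SE_diff = √2 × SEM ≈ 4.3167

4.32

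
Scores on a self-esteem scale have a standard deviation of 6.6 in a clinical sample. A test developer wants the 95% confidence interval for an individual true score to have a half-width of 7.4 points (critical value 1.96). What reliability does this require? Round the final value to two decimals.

Required SEM = 7.4 / 1.96 ≈ 3.7755
r = 1 − (SEM / SD)² = 1 − (3.7755 / 6.6)² ≈ 1 − 0.3272 ≈ 0.6728

0.67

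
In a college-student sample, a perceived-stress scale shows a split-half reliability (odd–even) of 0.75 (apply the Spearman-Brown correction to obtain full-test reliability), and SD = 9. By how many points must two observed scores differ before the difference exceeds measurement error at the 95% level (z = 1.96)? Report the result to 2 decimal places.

r_full = 2·0.75 / (1 + 0.75) ≈ 0.8571
SEM = 9.0000×√(1 − 0.8571) ≈ 3.4017
Standard error of the difference = 3.4017·√2 ≈ 4.8107
Minimum reliable difference = 1.96 × SE_diff ≈ 1.96 × 4.8107 ≈ 9.4290

9.43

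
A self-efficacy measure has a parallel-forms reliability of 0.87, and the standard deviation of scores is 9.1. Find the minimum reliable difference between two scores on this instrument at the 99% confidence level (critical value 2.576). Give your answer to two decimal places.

SEM = 9.10000·√(1 − 0.87000) ≈ 3.28105
Standard error of the difference = 3.28105·√2 ≈ 4.64011
Minimum reliable difference = 2.576 · SE_diff ≈ 2.576 · 4.64011 ≈ 11.95292

11.95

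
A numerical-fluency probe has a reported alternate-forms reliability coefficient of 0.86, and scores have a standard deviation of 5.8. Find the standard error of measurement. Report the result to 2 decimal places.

SEM = 5.800*√(1 − 0.860) ≈ 2.170

2.17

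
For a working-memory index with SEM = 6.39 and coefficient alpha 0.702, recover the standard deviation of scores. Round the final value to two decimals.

11.71

σ = SEM·(1 − r)^(−1/2) ≈ 6.39*1.8319 ≈ 11.7056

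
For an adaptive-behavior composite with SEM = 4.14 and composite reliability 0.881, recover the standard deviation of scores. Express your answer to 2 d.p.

12.00

σ = SEM·(1 − r)^(−1/2) ≈ 4.14·2.8989 ≈ 12.0013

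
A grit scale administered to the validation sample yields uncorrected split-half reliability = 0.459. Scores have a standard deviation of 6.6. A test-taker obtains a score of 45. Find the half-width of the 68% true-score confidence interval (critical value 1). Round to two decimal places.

r_full = 2·0.459 / (1 + 0.459) ≃ 0.6292
SEM = 6.6000·√(1 − 0.6292) ≃ 4.0190
Margin = 1 · 4.0190 ≃ 4.0190

4.02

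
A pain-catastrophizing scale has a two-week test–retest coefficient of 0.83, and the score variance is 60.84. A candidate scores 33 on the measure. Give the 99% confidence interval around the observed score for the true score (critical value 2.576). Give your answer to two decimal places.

σ = 60.84^(1/2) = 7.8000
SEM = 7.8000 * √(1 − 0.8300) = 7.8000 * √0.1700 ≈ 7.8000 * 0.4123 ≈ 3.2160
2.576 * SEM ≈ 8.2845
Interval: (24.7155, 41.2845)

[24.72, 41.28]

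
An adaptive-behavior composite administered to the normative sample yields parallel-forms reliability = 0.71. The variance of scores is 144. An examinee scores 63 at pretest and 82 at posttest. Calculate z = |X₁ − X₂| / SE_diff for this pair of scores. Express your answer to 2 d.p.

2.08

σ = 144^(1/2) = 12.000
SEM = 12.000 · √(1 − 0.710) = 12.000 · √0.290 ≈ 12.000 · 0.539 ≈ 6.462
SE_diff = SEM · √2 ≈ 6.462 · 1.414 ≈ 9.139
z = 19 / 9.139 ≈ 2.079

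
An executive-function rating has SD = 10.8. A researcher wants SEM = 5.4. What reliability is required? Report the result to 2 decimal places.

0.75

r = 1 − (SEM / SD)² = 1 − (5.4000 / 10.8)² ≈ 1 − 0.2500 ≈ 0.7500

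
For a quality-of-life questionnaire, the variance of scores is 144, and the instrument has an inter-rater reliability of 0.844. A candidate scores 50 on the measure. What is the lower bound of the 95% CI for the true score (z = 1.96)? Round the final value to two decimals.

SD = √144 ≈ 12.0000
SEM = 12.0000 × √(1 − 0.8440) = 12.0000 × √0.1560 ≈ 12.0000 × 0.3950 ≈ 4.7396
Half-width = 1.96×4.7396 ≈ 9.2897
Lower bound: 50 − 9.2897 = 40.7103

40.71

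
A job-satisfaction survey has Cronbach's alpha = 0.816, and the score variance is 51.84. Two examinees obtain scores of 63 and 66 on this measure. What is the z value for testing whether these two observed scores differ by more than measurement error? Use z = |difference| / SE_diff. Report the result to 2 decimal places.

SD = √51.84 = 7.2000
SEM = 7.2000 · √(1 − 0.8160) = 7.2000 · √0.1840 ≈ 7.2000 · 0.4290 ≈ 3.0885
SE_diff = SEM · √2 ≈ 3.0885 · 1.4142 ≈ 4.3677
z = |63 − 66| / 4.3677 = 3 / 4.3677 ≈ 0.6869

0.69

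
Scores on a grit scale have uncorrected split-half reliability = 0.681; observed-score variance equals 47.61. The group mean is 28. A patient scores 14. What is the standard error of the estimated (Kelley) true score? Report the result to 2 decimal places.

2.71

SD = √47.61 = 6.9000
r_full = 2·0.681 / (1 + 0.681) ≈ 0.8102
SE_est = SD × √(r(1 − r)) = 6.9000 × √0.1538 ≈ 6.9000 × 0.3921 ≈ 2.7056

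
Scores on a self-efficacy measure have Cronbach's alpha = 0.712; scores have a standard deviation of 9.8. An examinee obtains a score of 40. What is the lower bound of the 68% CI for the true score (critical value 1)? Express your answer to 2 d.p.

34.74

SEM = 9.8000 × √(1 − 0.7120) = 9.8000 × √0.2880 ≃ 9.8000 × 0.5367 ≃ 5.2592
1 × SEM ≃ 5.2592
Lower bound: 40 − 5.2592 = 34.7408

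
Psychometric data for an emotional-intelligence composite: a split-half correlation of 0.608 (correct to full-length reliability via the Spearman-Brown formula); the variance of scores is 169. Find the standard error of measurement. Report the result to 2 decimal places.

6.42

SD = √169 = 13.00000
Full-length reliability (Spearman-Brown) = 2(0.608)/(1+0.608) ≃ 0.75622
The standard error of measurement is 13.00000*√(1 − 0.75622) ≃ 13.00000*0.49374 ≃ 6.41865.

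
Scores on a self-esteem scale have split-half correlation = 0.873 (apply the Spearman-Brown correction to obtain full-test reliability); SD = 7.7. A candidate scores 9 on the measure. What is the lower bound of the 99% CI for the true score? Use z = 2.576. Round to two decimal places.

r_full = 2·0.873 / (1 + 0.873) ≈ 0.9322
SEM = 7.7000 · √(1 − 0.9322) = 7.7000 · √0.0678 ≈ 7.7000 · 0.2604 ≈ 2.0050
2.576 · SEM ≈ 5.1650
Lower bound: 9 − 5.1650 = 3.8350

3.84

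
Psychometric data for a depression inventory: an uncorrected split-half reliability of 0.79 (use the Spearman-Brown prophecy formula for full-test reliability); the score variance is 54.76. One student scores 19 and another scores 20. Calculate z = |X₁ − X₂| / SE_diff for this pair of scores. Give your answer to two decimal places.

0.28

SD = √54.76 ≈ 7.4000
r_full = 2·0.79 / (1 + 0.79) ≈ 0.8827
The standard error of measurement is 7.4000×√(1 − 0.8827) ≈ 7.4000×0.3425 ≈ 2.5346.
Standard error of the difference = 2.5346·√2 ≈ 3.5845
z = |19 − 20| / 3.5845 = 1 / 3.5845 ≈ 0.2790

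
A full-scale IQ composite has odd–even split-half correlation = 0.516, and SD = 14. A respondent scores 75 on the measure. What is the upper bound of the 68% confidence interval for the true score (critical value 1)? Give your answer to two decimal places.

r_full = 2·0.516 / (1 + 0.516) ≈ 0.681
SEM = 14.000 · √(1 − 0.681) = 14.000 · √0.319 ≈ 14.000 · 0.565 ≈ 7.910
1 · SEM ≈ 7.910
Upper limit = 75 + 7.910 ≈ 82.910

82.91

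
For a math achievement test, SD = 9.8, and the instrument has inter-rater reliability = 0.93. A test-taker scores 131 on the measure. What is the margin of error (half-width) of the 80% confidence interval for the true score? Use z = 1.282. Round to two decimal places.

SEM = 9.800 * √(1 − 0.930) = 9.800 * √0.070 ≃ 9.800 * 0.265 ≃ 2.593
1.282 * SEM ≃ 3.324

3.32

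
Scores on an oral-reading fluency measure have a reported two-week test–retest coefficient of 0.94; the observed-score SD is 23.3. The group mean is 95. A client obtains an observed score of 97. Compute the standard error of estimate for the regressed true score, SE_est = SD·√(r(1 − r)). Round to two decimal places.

SE_est = 23.3000·√[r(1 − r)] ≈ 5.5334

5.53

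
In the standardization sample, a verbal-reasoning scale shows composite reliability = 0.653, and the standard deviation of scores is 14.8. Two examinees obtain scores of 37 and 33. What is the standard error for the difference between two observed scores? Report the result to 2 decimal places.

12.33

SEM = 14.800 · √(1 − 0.653) = 14.800 · √0.347 ≈ 14.800 · 0.589 ≈ 8.718
SE_diff = √2 · SEM ≈ 12.329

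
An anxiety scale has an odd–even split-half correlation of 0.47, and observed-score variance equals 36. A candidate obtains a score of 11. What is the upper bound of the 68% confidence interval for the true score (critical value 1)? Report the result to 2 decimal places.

14.60

SD = √36 ≈ 6.0000
Spearman-Brown: r = 2(0.47) / (1 + 0.47) = 0.9400 / 1.4700 ≈ 0.6395
SEM = 6.0000×√(1 − 0.6395) ≈ 3.6027
1 × SEM ≈ 3.6027
Upper limit = 11 + 3.6027 ≈ 14.6027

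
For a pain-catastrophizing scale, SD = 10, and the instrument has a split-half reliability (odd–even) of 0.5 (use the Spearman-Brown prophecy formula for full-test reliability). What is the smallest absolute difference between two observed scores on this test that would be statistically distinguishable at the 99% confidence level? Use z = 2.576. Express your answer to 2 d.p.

21.03

Full-length reliability (Spearman-Brown) = 2(0.5)/(1+0.5) ≈ 0.667
SEM = 10.000·√(1 − 0.667) ≈ 5.774
SE_diff = √2 · SEM ≈ 8.165
Minimum reliable difference = 2.576 · SE_diff ≈ 2.576 · 8.165 ≈ 21.033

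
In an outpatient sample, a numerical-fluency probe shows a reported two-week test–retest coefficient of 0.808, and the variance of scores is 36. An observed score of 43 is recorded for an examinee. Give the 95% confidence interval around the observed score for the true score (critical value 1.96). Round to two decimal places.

SD = √36 = 6.0000
SEM = 6.0000 · √(1 − 0.8080) = 6.0000 · √0.1920 ≈ 6.0000 · 0.4382 ≈ 2.6291
1.96 · SEM ≈ 5.1530
CI = 43 ± 5.1530 → [37.8470, 48.1530]

[37.85, 48.15]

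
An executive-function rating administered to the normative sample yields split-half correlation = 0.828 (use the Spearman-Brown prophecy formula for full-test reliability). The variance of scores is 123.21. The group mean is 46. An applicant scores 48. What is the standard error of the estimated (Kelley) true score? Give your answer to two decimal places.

3.24

σ = 123.21^(1/2) = 11.1000
Full-length reliability (Spearman-Brown) = 2(0.828)/(1+0.828) ≈ 0.9059
SE_est = SD × √(r(1 − r)) = 11.1000 × √0.0852 ≈ 11.1000 × 0.2920 ≈ 3.2407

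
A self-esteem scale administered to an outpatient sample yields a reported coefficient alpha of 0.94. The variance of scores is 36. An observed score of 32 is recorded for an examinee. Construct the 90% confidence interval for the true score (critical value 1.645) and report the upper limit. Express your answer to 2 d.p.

34.42

SD = √36 = 6.000
SEM = 6.000×√(1 − 0.940) ≈ 1.470
Half-width = 1.645×1.470 ≈ 2.418
Upper limit = 32 + 2.418 ≈ 34.418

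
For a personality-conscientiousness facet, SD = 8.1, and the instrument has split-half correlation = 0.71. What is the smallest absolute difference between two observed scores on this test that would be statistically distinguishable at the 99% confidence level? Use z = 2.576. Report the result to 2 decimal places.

Spearman-Brown: r = 2(0.71) / (1 + 0.71) = 1.4200 / 1.7100 ≃ 0.8304
SEM = 8.1000*√(1 − 0.8304) ≃ 3.3357
SE_diff = √2 * SEM ≃ 4.7174
Minimum reliable difference = 2.576 * SE_diff ≃ 2.576 * 4.7174 ≃ 12.1520

12.15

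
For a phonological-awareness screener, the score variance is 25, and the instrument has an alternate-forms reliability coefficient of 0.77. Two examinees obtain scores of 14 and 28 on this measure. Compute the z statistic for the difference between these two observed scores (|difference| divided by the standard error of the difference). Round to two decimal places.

σ = 25^(1/2) = 5.000
SEM = 5.000 · √(1 − 0.770) = 5.000 · √0.230 ≈ 5.000 · 0.480 ≈ 2.398
SE_diff = √2 · SEM ≈ 3.391
z = |14 − 28| / 3.391 = 14 / 3.391 ≈ 4.128

4.13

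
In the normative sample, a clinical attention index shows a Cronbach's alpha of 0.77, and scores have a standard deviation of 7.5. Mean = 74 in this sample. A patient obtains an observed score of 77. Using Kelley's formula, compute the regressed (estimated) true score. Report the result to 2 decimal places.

76.31

T̂ = 0.7700(77) + 0.2300(74) ≈ 76.3100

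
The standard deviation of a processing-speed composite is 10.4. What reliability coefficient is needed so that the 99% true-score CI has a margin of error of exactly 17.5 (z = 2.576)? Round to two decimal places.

Required SEM = 17.5 / 2.576 ≈ 6.7935
r = 1 − (6.7935/10.4)² ≈ 1 − 0.4267 ≈ 0.5733

0.57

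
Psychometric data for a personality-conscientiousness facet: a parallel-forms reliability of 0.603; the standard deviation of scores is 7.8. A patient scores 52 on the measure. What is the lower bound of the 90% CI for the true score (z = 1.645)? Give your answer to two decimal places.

43.92

SEM = 7.800×√(1 − 0.603) ≈ 4.915
Half-width = 1.645×4.915 ≈ 8.085
Lower limit = 52 − 8.085 ≈ 43.915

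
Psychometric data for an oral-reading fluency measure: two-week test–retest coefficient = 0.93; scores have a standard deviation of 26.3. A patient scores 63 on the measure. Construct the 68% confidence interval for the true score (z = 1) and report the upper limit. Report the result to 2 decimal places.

SEM = 26.300×√(1 − 0.930) ≈ 6.958
1 × SEM ≈ 6.958
Upper limit = 63 + 6.958 ≈ 69.958

69.96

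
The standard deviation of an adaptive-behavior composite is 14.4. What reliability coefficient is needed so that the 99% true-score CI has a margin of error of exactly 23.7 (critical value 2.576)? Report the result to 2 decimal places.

0.59

Required SEM = 23.7 / 2.576 ≈ 9.200
Required reliability = 1 − (SEM/SD)² = 1 − 0.408 ≈ 0.592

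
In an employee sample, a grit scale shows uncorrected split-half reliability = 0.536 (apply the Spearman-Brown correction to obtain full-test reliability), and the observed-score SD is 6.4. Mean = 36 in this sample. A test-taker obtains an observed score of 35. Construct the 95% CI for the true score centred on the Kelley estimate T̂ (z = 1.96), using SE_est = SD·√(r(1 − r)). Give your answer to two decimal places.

[29.54, 41.06]

Spearman-Brown: r = 2(0.536) / (1 + 0.536) = 1.07200 / 1.53600 ≈ 0.69792
T̂ = r·X + (1 − r)·M = 0.69792*35 + 0.30208*36 ≈ 24.42708 + 10.87500 ≈ 35.30208
SE_est = SD * √(r(1 − r)) = 6.40000 * √0.21083 ≈ 6.40000 * 0.45916 ≈ 2.93863
CI = 35.30208 ± 1.96 * 2.93863 → [29.54237, 41.06180]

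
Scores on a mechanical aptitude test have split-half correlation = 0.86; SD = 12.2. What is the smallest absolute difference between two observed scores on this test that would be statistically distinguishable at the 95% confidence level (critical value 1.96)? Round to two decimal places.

9.28

Spearman-Brown: r = 2(0.86) / (1 + 0.86) = 1.720 / 1.860 ≃ 0.925
The standard error of measurement is 12.200·√(1 − 0.925) ≃ 12.200·0.274 ≃ 3.347.
SE_diff = √2 · SEM ≃ 4.733
Smallest detectable difference = 1.96·4.733 ≃ 9.278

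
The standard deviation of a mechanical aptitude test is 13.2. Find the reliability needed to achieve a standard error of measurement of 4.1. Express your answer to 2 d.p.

r = 1 − (4.10000/13.2)² ≈ 1 − 0.09648 ≈ 0.90352

0.90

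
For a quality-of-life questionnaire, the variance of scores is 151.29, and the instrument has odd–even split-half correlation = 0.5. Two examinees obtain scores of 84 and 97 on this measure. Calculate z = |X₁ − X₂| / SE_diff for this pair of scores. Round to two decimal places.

SD = √151.29 = 12.300
Spearman-Brown: r = 2(0.5) / (1 + 0.5) = 1.000 / 1.500 ≈ 0.667
SEM = 12.300 · √(1 − 0.667) = 12.300 · √0.333 ≈ 12.300 · 0.577 ≈ 7.101
SE_diff = √2 · SEM ≈ 10.043
z = 13 / 10.043 ≈ 1.294

1.29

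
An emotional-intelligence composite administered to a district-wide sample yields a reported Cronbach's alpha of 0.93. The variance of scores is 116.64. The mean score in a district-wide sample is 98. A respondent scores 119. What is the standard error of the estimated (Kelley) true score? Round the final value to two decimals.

SD = √116.64 = 10.8000
SE_est = SD · √(r(1 − r)) = 10.8000 · √0.0651 ≈ 10.8000 · 0.2551 ≈ 2.7556

2.76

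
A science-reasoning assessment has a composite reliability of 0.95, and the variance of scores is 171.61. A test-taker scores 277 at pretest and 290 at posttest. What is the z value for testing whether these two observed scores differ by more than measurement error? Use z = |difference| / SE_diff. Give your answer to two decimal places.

σ = 171.61^(1/2) = 13.100
SEM = 13.100 · √(1 − 0.950) = 13.100 · √0.050 ≈ 13.100 · 0.224 ≈ 2.929
Standard error of the difference = 2.929·√2 ≈ 4.143
z = |277 − 290| / 4.143 = 13 / 4.143 ≈ 3.138

3.14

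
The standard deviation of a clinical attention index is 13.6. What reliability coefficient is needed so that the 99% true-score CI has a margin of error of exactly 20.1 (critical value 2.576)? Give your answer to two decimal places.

SEM needed = half-width / z = 20.1/2.576 ≈ 7.803
r = 1 − (7.803/13.6)² ≈ 1 − 0.329 ≈ 0.671

0.67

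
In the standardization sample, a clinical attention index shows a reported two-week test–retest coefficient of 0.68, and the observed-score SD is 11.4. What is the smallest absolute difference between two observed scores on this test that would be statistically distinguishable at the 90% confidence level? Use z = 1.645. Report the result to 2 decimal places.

15.00

The standard error of measurement is 11.4000*√(1 − 0.6800) ≈ 11.4000*0.5657 ≈ 6.4488.
Standard error of the difference = 6.4488·√2 ≈ 9.1200
Minimum reliable difference = 1.645 * SE_diff ≈ 1.645 * 9.1200 ≈ 15.0024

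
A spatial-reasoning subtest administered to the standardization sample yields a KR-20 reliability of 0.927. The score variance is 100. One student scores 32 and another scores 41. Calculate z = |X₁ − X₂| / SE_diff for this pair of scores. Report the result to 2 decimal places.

SD = √100 ≃ 10.0000
The standard error of measurement is 10.0000*√(1 − 0.9270) ≃ 10.0000*0.2702 ≃ 2.7019.
Standard error of the difference = 2.7019·√2 ≃ 3.8210
z = 9 / 3.8210 ≃ 2.3554

2.36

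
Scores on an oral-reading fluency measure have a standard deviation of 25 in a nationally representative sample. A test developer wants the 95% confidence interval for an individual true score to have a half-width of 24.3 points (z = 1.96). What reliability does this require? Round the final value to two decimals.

0.75

Required SEM = 24.3 / 1.96 ≃ 12.3980
r = 1 − (SEM / SD)² = 1 − (12.3980 / 25)² ≃ 1 − 0.2459 ≃ 0.7541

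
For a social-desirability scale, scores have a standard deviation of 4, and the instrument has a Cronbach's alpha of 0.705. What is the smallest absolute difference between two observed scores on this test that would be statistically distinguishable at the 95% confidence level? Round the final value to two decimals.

The standard error of measurement is 4.0000*√(1 − 0.7050) ≃ 4.0000*0.5431 ≃ 2.1726.
Standard error of the difference = 2.1726·√2 ≃ 3.0725
Smallest detectable difference = 1.96*3.0725 ≃ 6.0220

6.02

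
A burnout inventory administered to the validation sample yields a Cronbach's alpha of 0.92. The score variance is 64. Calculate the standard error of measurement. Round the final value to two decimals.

2.26

SD = √64 = 8.000
SEM = 8.000 × √(1 − 0.920) = 8.000 × √0.080 ≈ 8.000 × 0.283 ≈ 2.263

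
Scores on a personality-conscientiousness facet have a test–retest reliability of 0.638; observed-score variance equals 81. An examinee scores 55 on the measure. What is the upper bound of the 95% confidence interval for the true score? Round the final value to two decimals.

SD = √81 = 9.0000
SEM = 9.0000·√(1 − 0.6380) ≈ 5.4150
Half-width = 1.96·5.4150 ≈ 10.6134
Upper limit = 55 + 10.6134 ≈ 65.6134

65.61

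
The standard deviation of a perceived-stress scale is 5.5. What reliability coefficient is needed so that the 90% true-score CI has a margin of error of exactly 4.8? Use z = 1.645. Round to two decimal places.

0.72

SEM needed = half-width / z = 4.8/1.645 ≈ 2.9179
Required reliability = 1 − (SEM/SD)² = 1 − 0.2815 ≈ 0.7185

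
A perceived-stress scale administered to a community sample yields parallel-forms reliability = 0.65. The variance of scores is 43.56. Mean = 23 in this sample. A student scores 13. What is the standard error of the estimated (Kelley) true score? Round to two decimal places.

σ = 43.56^(1/2) = 6.60000
SE_est = SD × √(r(1 − r)) = 6.60000 × √0.22750 ≈ 6.60000 × 0.47697 ≈ 3.14800

3.15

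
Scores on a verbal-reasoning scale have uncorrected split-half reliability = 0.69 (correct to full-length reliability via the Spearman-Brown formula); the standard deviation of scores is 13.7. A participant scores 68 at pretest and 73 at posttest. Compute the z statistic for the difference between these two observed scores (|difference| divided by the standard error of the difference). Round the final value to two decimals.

0.60

Spearman-Brown: r = 2(0.69) / (1 + 0.69) = 1.3800 / 1.6900 ≈ 0.8166
SEM = 13.7000 * √(1 − 0.8166) = 13.7000 * √0.1834 ≈ 13.7000 * 0.4283 ≈ 5.8676
Standard error of the difference = 5.8676·√2 ≈ 8.2980
z = 5 / 8.2980 ≈ 0.6026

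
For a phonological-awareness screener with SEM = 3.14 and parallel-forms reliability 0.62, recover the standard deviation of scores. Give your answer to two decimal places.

SD = SEM / √(1 − r) = 3.14 / √0.380 ≈ 3.14 / 0.616 ≈ 5.094

5.09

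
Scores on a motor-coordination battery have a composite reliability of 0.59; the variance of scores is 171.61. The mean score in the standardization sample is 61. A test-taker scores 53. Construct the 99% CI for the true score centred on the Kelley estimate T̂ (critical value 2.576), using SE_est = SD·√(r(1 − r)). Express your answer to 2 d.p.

[39.68, 72.88]

SD = √171.61 ≈ 13.10000
Estimated true score = 0.59000*53 + (1 − 0.59000)*61 ≈ 56.28000
SE_est = SD * √(r(1 − r)) = 13.10000 * √0.24190 ≈ 13.10000 * 0.49183 ≈ 6.44302
99% CI: 56.28000 ± 16.59721 ≈ (39.68279, 72.87721)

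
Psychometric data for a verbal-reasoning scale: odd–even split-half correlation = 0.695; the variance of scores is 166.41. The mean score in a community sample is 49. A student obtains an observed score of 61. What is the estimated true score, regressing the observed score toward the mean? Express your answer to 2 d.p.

r_full = 2·0.695 / (1 + 0.695) ≈ 0.820
Estimated true score = 0.820·61 + (1 − 0.820)·49 ≈ 58.841

58.84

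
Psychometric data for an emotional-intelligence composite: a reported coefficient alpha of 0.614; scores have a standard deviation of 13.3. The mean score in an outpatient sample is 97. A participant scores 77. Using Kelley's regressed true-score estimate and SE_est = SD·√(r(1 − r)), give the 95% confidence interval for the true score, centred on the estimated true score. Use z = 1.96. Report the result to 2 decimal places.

T̂ = r·X + (1 − r)·M = 0.6140*77 + 0.3860*97 = 47.2780 + 37.4420 ≃ 84.7200
SE_est = 13.3000*√(0.6140*0.3860) ≃ 6.4748
CI = 84.7200 ± 1.96 * 6.4748 → [72.0293, 97.4107]

[72.03, 97.41]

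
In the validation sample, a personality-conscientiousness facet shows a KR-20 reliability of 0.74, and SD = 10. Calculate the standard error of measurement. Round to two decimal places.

5.10

SEM = 10.0000 · √(1 − 0.7400) = 10.0000 · √0.2600 ≈ 10.0000 · 0.5099 ≈ 5.0990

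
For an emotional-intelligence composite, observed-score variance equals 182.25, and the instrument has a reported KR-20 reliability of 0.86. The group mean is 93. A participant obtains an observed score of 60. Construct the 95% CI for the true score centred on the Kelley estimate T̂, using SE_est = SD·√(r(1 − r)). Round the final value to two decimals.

SD = √182.25 ≈ 13.500
T̂ = r·X + (1 − r)·M = 0.860*60 + 0.140*93 = 51.600 + 13.020 ≈ 64.620
SE_est = SD * √(r(1 − r)) = 13.500 * √0.120 ≈ 13.500 * 0.347 ≈ 4.684
95% CI: 64.620 ± 9.181 ≈ (55.439, 73.801)

[55.44, 73.80]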